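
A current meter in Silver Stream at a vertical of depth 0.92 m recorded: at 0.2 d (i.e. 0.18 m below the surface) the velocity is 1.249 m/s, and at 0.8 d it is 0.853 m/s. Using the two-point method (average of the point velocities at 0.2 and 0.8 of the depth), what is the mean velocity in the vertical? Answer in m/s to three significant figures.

v̄ = (1.249 + 0.853) / 2 = 1.051 m/s

1.05 m/s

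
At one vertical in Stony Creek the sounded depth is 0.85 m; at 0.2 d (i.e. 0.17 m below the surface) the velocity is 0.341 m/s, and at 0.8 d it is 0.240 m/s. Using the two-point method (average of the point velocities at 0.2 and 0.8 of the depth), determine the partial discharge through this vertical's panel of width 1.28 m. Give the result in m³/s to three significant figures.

v̄ = (0.341 + 0.240) / 2 = 0.2905 m/s
q = v̄ × d × w = 0.2905 × 0.85 × 1.28 = 0.3161 m³/s

0.316 m³/s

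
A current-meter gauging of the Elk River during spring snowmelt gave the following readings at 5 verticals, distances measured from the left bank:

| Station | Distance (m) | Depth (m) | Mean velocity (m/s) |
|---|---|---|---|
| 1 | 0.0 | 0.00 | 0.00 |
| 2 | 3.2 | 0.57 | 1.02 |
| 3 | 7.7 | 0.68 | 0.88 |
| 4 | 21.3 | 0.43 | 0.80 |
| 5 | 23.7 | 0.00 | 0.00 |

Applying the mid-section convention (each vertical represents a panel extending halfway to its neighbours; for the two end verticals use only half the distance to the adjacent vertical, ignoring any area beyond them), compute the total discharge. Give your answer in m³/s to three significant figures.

10.4 m³/s

w_2 = (7.7 − 0.0)/2 = 3.85 m; q_2 = 1.02 × 0.57 × 3.85 = 2.238 m³/s
w_3 = (21.3 − 3.2)/2 = 9.05 m; q_3 = 0.88 × 0.68 × 9.05 = 5.416 m³/s
w_4 = (23.7 − 7.7)/2 = 8 m; q_4 = 0.80 × 0.43 × 8 = 2.752 m³/s
Stations 1, 5 contribute zero (depth or velocity is 0).
Q = Σ qᵢ = 10.41 m³/s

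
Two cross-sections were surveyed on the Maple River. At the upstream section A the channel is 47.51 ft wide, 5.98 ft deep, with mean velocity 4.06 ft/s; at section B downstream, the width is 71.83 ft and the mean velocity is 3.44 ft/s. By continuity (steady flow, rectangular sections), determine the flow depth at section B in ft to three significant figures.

4.67 ft

Q = A₁V₁ = (47.51×5.98) × 4.06 = 1153 ft³/s
d₂ = Q/(b₂ V₂) = 1153/(71.83×3.44) = 4.668 ft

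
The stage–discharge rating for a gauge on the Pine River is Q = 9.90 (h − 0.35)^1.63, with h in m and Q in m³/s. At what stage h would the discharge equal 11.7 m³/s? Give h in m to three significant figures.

h − h₀ = (Q/C)^(1/b) = (11.7/9.90)^(1/1.63) = 1.108 m
h = 0.35 + 1.108 = 1.458 m

1.46 m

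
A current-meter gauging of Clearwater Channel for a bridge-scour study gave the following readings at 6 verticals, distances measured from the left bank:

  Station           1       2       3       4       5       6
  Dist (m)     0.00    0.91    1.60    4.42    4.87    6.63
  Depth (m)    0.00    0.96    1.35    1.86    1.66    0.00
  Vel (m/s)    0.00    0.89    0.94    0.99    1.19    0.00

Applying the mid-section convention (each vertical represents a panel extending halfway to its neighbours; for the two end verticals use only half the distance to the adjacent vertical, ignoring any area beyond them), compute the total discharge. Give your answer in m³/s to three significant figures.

8.10 m³/s

w_2 = (1.60 − 0.00)/2 = 0.8 m; q_2 = 0.89 × 0.96 × 0.8 = 0.6835 m³/s
w_3 = (4.42 − 0.91)/2 = 1.755 m; q_3 = 0.94 × 1.35 × 1.755 = 2.227 m³/s
w_4 = (4.87 − 1.60)/2 = 1.635 m; q_4 = 0.99 × 1.86 × 1.635 = 3.011 m³/s
w_5 = (6.63 − 4.42)/2 = 1.105 m; q_5 = 1.19 × 1.66 × 1.105 = 2.183 m³/s
Stations 1, 6 contribute zero (depth or velocity is 0).
Q = Σ qᵢ = 8.104 m³/s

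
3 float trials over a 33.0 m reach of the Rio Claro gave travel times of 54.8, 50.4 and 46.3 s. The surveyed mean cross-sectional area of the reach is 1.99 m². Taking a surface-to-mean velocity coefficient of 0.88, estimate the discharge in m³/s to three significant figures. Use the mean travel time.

t̄ = (54.8 + 50.4 + 46.3) / 3 = 50.5 s
v_surface = L / t̄ = 33.0 / 50.5 = 0.6535 m/s
v_mean = 0.88 × 0.6535 = 0.5750 m/s
Q = A × v_mean = 1.99 × 0.5750 = 1.144 m³/s

1.14 m³/s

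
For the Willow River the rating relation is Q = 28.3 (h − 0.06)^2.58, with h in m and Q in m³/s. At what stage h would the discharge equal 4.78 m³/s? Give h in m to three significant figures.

0.562 m

h − h₀ = (Q/C)^(1/b) = (4.78/28.3)^(1/2.58) = 0.5019 m
h = 0.06 + 0.5019 = 0.5619 m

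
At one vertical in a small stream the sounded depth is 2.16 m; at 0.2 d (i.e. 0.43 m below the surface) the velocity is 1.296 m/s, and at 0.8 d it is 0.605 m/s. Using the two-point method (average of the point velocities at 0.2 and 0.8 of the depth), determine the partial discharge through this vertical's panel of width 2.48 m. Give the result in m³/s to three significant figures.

5.09 m³/s

v̄ = (1.296 + 0.605) / 2 = 0.9505 m/s
q = v̄ × d × w = 0.9505 × 2.16 × 2.48 = 5.092 m³/s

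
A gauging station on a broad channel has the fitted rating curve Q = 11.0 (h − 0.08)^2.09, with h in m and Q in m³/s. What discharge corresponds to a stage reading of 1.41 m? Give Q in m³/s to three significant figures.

20.0 m³/s

Q = 11.0 × (1.41 − 0.08)^2.09 = 11.0 × 1.33^2.09 = 19.96 m³/s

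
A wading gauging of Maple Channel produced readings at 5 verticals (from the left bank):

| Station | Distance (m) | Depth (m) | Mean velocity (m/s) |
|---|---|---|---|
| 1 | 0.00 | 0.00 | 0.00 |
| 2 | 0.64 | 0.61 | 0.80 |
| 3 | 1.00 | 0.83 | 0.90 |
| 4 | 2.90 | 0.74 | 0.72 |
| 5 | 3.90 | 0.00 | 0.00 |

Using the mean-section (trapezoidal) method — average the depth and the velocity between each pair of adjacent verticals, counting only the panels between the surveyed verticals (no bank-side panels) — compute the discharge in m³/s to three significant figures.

Panel 1-2: Δb = 0.64 m, d̄ = (0.00+0.61)/2 = 0.305, v̄ = (0.00+0.80)/2 = 0.4 → q = 0.64×0.305×0.4 = 0.07808 m³/s
Panel 2-3: Δb = 0.36 m, d̄ = (0.61+0.83)/2 = 0.72, v̄ = (0.80+0.90)/2 = 0.85 → q = 0.36×0.72×0.85 = 0.2203 m³/s
Panel 3-4: Δb = 1.9 m, d̄ = (0.83+0.74)/2 = 0.785, v̄ = (0.90+0.72)/2 = 0.81 → q = 1.9×0.785×0.81 = 1.208 m³/s
Panel 4-5: Δb = 1 m, d̄ = (0.74+0.00)/2 = 0.37, v̄ = (0.72+0.00)/2 = 0.36 → q = 1×0.37×0.36 = 0.1332 m³/s
Q = Σ q = 1.640 m³/s

1.64 m³/s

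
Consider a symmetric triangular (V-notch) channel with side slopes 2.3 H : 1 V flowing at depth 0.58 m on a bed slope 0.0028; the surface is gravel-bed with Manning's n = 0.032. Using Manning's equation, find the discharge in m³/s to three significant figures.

0.529 m³/s

A = z·y² = 2.3×0.58² = 0.7737 m²
P = 2y√(1+z²) = 2×0.58×√(1+2.3²) = 2.909 m
R = A/P = 0.7737/2.909 = 0.2660 m
Q = (1/n)·A·R^(2/3)·S^(1/2) = (1/0.032) × 0.7737 × 0.2660^(2/3) × 0.0028^(1/2) = 0.5291 m³/s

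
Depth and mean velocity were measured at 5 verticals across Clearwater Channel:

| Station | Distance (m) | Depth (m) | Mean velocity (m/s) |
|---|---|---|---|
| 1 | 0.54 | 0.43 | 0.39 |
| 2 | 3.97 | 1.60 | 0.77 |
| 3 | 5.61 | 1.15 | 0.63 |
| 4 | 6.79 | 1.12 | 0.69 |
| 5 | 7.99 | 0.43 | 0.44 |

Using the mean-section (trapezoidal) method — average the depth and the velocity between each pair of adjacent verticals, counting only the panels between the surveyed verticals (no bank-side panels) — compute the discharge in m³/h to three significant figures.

18000 m³/h

Panel 1-2: Δb = 3.43 m, d̄ = (0.43+1.60)/2 = 1.015, v̄ = (0.39+0.77)/2 = 0.58 → q = 3.43×1.015×0.58 = 2.019 m³/s
Panel 2-3: Δb = 1.64 m, d̄ = (1.60+1.15)/2 = 1.375, v̄ = (0.77+0.63)/2 = 0.7 → q = 1.64×1.375×0.7 = 1.579 m³/s
Panel 3-4: Δb = 1.18 m, d̄ = (1.15+1.12)/2 = 1.135, v̄ = (0.63+0.69)/2 = 0.66 → q = 1.18×1.135×0.66 = 0.8839 m³/s
Panel 4-5: Δb = 1.2 m, d̄ = (1.12+0.43)/2 = 0.775, v̄ = (0.69+0.44)/2 = 0.565 → q = 1.2×0.775×0.565 = 0.5255 m³/s
Q = Σ q = 5.007 m³/s
= 5.007 × 3600 = 18030 m³/h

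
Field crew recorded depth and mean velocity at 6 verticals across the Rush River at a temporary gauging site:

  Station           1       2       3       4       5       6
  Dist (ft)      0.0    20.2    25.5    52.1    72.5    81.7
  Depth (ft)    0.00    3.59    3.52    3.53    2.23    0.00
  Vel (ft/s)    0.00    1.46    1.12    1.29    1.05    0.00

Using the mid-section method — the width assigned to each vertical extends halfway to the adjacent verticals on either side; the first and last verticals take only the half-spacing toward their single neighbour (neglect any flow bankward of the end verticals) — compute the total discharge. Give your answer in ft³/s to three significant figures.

w_2 = (25.5 − 0.0)/2 = 12.75 ft; q_2 = 1.46 × 3.59 × 12.75 = 66.83 ft³/s
w_3 = (52.1 − 20.2)/2 = 15.95 ft; q_3 = 1.12 × 3.52 × 15.95 = 62.88 ft³/s
w_4 = (72.5 − 25.5)/2 = 23.5 ft; q_4 = 1.29 × 3.53 × 23.5 = 107.0 ft³/s
w_5 = (81.7 − 52.1)/2 = 14.8 ft; q_5 = 1.05 × 2.23 × 14.8 = 34.65 ft³/s
Stations 1, 6 contribute zero (depth or velocity is 0).
Q = Σ qᵢ = 271.4 ft³/s

271 ft³/s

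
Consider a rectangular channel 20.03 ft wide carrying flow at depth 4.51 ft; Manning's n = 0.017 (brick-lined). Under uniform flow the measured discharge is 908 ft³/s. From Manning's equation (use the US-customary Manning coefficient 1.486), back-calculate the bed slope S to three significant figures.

A = b·y = 20.03 × 4.51 = 90.34 ft²
P = b + 2y = 20.03 + 2×4.51 = 29.05 ft
R = A/P = 90.34/29.05 = 3.110 ft
S = (Q·n / (1.486·A·R^(2/3)))² = (908×0.017 / (1.486×90.34×2.130))² = 0.002913

0.00291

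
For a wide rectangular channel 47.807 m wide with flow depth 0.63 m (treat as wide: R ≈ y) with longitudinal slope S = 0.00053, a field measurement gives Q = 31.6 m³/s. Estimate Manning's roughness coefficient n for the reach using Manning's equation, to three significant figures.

A = b·y = 47.807 × 0.63 = 30.12 m²
Wide channel: R ≈ y = 0.63 m
n = (1/Q)·A·R^(2/3)·S^(1/2) = (1/31.6) × 30.12 × 0.7349 × 0.02302 = 0.01613

0.0161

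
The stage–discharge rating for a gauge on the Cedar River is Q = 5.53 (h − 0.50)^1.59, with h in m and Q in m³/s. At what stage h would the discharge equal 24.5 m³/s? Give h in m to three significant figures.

3.05 m

h − h₀ = (Q/C)^(1/b) = (24.5/5.53)^(1/1.59) = 2.550 m
h = 0.50 + 2.550 = 3.050 m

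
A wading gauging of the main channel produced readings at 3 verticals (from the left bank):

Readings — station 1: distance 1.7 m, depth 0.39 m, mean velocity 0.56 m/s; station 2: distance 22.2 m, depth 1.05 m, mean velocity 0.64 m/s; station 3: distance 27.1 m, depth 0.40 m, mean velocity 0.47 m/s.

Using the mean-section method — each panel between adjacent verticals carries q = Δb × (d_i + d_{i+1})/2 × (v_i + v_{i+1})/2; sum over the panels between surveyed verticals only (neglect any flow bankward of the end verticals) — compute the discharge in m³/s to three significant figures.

Panel 1-2: Δb = 20.5 m, d̄ = (0.39+1.05)/2 = 0.72, v̄ = (0.56+0.64)/2 = 0.6 → q = 20.5×0.72×0.6 = 8.856 m³/s
Panel 2-3: Δb = 4.9 m, d̄ = (1.05+0.40)/2 = 0.725, v̄ = (0.64+0.47)/2 = 0.555 → q = 4.9×0.725×0.555 = 1.972 m³/s
Q = Σ q = 10.83 m³/s

10.8 m³/s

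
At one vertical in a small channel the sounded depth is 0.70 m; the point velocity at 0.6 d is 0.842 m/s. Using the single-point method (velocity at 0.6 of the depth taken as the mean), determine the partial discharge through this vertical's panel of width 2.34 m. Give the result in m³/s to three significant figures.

1.38 m³/s

v̄ = v₀.₆ = 0.842 m/s
q = v̄ × d × w = 0.8420 × 0.70 × 2.34 = 1.379 m³/s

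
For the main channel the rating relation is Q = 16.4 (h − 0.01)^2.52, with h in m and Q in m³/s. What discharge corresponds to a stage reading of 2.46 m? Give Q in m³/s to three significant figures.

157 m³/s

Q = 16.4 × (2.46 − 0.01)^2.52 = 16.4 × 2.45^2.52 = 156.9 m³/s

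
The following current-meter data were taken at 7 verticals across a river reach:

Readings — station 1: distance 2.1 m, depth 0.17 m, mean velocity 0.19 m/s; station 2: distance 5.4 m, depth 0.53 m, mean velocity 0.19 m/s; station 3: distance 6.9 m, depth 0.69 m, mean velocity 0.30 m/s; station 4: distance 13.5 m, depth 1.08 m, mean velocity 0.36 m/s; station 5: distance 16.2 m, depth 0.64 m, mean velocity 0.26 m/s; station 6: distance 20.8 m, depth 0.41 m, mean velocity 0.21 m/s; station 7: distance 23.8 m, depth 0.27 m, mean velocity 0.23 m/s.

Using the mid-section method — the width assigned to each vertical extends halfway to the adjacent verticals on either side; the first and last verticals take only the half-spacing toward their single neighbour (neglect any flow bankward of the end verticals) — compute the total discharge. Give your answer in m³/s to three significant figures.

3.97 m³/s

w_1 = (5.4 − 2.1)/2 = 1.65 m; q_1 = 0.19 × 0.17 × 1.65 = 0.05330 m³/s
w_2 = (6.9 − 2.1)/2 = 2.4 m; q_2 = 0.19 × 0.53 × 2.4 = 0.2417 m³/s
w_3 = (13.5 − 5.4)/2 = 4.05 m; q_3 = 0.30 × 0.69 × 4.05 = 0.8384 m³/s
w_4 = (16.2 − 6.9)/2 = 4.65 m; q_4 = 0.36 × 1.08 × 4.65 = 1.808 m³/s
w_5 = (20.8 − 13.5)/2 = 3.65 m; q_5 = 0.26 × 0.64 × 3.65 = 0.6074 m³/s
w_6 = (23.8 − 16.2)/2 = 3.8 m; q_6 = 0.21 × 0.41 × 3.8 = 0.3272 m³/s
w_7 = (23.8 − 20.8)/2 = 1.5 m; q_7 = 0.23 × 0.27 × 1.5 = 0.09315 m³/s
Q = Σ qᵢ = 3.969 m³/s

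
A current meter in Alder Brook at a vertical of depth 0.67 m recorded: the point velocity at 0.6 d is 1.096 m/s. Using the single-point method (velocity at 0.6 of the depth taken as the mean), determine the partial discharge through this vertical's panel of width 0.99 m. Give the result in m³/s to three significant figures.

0.727 m³/s

v̄ = v₀.₆ = 1.096 m/s
q = v̄ × d × w = 1.096 × 0.67 × 0.99 = 0.7270 m³/s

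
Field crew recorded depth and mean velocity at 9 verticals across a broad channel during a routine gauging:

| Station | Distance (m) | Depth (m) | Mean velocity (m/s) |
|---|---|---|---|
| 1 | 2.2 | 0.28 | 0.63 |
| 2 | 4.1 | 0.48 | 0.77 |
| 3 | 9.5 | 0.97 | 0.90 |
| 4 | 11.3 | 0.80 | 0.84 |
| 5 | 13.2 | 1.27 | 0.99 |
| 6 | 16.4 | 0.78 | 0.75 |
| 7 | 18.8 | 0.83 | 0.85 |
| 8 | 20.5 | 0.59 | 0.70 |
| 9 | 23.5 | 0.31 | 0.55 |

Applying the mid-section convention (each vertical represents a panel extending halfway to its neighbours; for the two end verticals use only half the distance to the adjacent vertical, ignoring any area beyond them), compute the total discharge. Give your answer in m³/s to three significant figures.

w_1 = (4.1 − 2.2)/2 = 0.95 m; q_1 = 0.63 × 0.28 × 0.95 = 0.1676 m³/s
w_2 = (9.5 − 2.2)/2 = 3.65 m; q_2 = 0.77 × 0.48 × 3.65 = 1.349 m³/s
w_3 = (11.3 − 4.1)/2 = 3.6 m; q_3 = 0.90 × 0.97 × 3.6 = 3.143 m³/s
w_4 = (13.2 − 9.5)/2 = 1.85 m; q_4 = 0.84 × 0.80 × 1.85 = 1.243 m³/s
w_5 = (16.4 − 11.3)/2 = 2.55 m; q_5 = 0.99 × 1.27 × 2.55 = 3.206 m³/s
w_6 = (18.8 − 13.2)/2 = 2.8 m; q_6 = 0.75 × 0.78 × 2.8 = 1.638 m³/s
w_7 = (20.5 − 16.4)/2 = 2.05 m; q_7 = 0.85 × 0.83 × 2.05 = 1.446 m³/s
w_8 = (23.5 − 18.8)/2 = 2.35 m; q_8 = 0.70 × 0.59 × 2.35 = 0.9706 m³/s
w_9 = (23.5 − 20.5)/2 = 1.5 m; q_9 = 0.55 × 0.31 × 1.5 = 0.2558 m³/s
Q = Σ qᵢ = 13.42 m³/s

13.4 m³/s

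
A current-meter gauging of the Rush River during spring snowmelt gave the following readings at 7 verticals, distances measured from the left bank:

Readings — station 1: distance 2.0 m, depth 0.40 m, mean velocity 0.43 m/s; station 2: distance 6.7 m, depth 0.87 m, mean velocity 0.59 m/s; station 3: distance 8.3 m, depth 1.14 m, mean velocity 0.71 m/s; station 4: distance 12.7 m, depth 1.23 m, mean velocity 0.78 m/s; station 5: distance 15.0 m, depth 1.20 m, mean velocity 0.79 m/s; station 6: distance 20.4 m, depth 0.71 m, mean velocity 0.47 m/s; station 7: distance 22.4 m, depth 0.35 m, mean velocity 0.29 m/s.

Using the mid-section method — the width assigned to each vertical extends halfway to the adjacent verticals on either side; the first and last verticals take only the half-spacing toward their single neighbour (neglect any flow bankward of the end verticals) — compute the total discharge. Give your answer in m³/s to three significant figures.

w_1 = (6.7 − 2.0)/2 = 2.35 m; q_1 = 0.43 × 0.40 × 2.35 = 0.4042 m³/s
w_2 = (8.3 − 2.0)/2 = 3.15 m; q_2 = 0.59 × 0.87 × 3.15 = 1.617 m³/s
w_3 = (12.7 − 6.7)/2 = 3 m; q_3 = 0.71 × 1.14 × 3 = 2.428 m³/s
w_4 = (15.0 − 8.3)/2 = 3.35 m; q_4 = 0.78 × 1.23 × 3.35 = 3.214 m³/s
w_5 = (20.4 − 12.7)/2 = 3.85 m; q_5 = 0.79 × 1.20 × 3.85 = 3.650 m³/s
w_6 = (22.4 − 15.0)/2 = 3.7 m; q_6 = 0.47 × 0.71 × 3.7 = 1.235 m³/s
w_7 = (22.4 − 20.4)/2 = 1 m; q_7 = 0.29 × 0.35 × 1 = 0.1015 m³/s
Q = Σ qᵢ = 12.65 m³/s

12.6 m³/s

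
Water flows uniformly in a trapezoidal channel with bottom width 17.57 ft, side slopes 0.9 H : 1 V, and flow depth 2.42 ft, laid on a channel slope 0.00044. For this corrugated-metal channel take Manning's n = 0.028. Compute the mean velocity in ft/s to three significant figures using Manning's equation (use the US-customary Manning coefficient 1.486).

1.76 ft/s

A = (b + z·y)·y = (17.57 + 0.9×2.42)×2.42 = 47.79 ft²
P = b + 2y√(1+z²) = 17.57 + 2×2.42×√(1+0.9²) = 24.08 ft
R = A/P = 47.79/24.08 = 1.985 ft
Q = (1.486/n)·A·R^(2/3)·S^(1/2) = (1.486/0.028) × 47.79 × 1.985^(2/3) × 0.00044^(1/2) = 84.02 ft³/s
V = Q/A = 84.02/47.79 = 1.758 ft/s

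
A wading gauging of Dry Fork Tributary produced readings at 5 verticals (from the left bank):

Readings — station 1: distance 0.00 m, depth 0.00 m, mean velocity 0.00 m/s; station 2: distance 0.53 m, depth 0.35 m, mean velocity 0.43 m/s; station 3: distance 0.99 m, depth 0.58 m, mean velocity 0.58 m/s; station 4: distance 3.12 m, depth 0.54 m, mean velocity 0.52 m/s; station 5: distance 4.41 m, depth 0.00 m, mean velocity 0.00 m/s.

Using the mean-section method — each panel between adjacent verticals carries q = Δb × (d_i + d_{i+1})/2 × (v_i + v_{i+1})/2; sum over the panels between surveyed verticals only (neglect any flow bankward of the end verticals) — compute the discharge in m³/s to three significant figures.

0.875 m³/s

Panel 1-2: Δb = 0.53 m, d̄ = (0.00+0.35)/2 = 0.175, v̄ = (0.00+0.43)/2 = 0.215 → q = 0.53×0.175×0.215 = 0.01994 m³/s
Panel 2-3: Δb = 0.46 m, d̄ = (0.35+0.58)/2 = 0.465, v̄ = (0.43+0.58)/2 = 0.505 → q = 0.46×0.465×0.505 = 0.1080 m³/s
Panel 3-4: Δb = 2.13 m, d̄ = (0.58+0.54)/2 = 0.56, v̄ = (0.58+0.52)/2 = 0.55 → q = 2.13×0.56×0.55 = 0.6560 m³/s
Panel 4-5: Δb = 1.29 m, d̄ = (0.54+0.00)/2 = 0.27, v̄ = (0.52+0.00)/2 = 0.26 → q = 1.29×0.27×0.26 = 0.09056 m³/s
Q = Σ q = 0.8746 m³/s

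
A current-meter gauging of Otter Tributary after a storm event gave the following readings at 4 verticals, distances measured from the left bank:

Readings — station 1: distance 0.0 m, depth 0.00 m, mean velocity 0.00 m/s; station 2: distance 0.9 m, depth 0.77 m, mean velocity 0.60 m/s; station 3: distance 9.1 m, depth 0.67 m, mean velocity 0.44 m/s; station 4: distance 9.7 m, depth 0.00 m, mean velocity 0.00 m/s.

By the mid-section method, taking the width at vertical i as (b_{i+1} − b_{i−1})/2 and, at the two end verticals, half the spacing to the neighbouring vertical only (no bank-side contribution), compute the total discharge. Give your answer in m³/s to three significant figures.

3.40 m³/s

w_2 = (9.1 − 0.0)/2 = 4.55 m; q_2 = 0.60 × 0.77 × 4.55 = 2.102 m³/s
w_3 = (9.7 − 0.9)/2 = 4.4 m; q_3 = 0.44 × 0.67 × 4.4 = 1.297 m³/s
Stations 1, 4 contribute zero (depth or velocity is 0).
Q = Σ qᵢ = 3.399 m³/s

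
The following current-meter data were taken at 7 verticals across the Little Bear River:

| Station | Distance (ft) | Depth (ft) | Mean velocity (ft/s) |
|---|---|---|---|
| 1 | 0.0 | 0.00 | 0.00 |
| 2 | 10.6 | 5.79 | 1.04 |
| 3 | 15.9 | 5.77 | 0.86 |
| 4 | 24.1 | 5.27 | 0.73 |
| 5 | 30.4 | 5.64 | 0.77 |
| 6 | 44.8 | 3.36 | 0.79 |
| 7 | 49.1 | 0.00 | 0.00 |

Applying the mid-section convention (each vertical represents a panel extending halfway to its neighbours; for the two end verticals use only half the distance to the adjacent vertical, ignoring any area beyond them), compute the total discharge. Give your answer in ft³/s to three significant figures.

179 ft³/s

w_2 = (15.9 − 0.0)/2 = 7.95 ft; q_2 = 1.04 × 5.79 × 7.95 = 47.87 ft³/s
w_3 = (24.1 − 10.6)/2 = 6.75 ft; q_3 = 0.86 × 5.77 × 6.75 = 33.49 ft³/s
w_4 = (30.4 − 15.9)/2 = 7.25 ft; q_4 = 0.73 × 5.27 × 7.25 = 27.89 ft³/s
w_5 = (44.8 − 24.1)/2 = 10.35 ft; q_5 = 0.77 × 5.64 × 10.35 = 44.95 ft³/s
w_6 = (49.1 − 30.4)/2 = 9.35 ft; q_6 = 0.79 × 3.36 × 9.35 = 24.82 ft³/s
Stations 1, 7 contribute zero (depth or velocity is 0).
Q = Σ qᵢ = 179.0 ft³/s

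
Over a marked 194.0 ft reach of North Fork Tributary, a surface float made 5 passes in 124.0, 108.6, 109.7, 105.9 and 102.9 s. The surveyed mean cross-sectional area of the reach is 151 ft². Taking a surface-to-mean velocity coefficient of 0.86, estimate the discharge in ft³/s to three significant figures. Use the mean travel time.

t̄ = (124.0 + 108.6 + 109.7 + 105.9 + 102.9) / 5 = 110.22 s
v_surface = L / t̄ = 194.0 / 110.22 = 1.760 ft/s
v_mean = 0.86 × 1.760 = 1.514 ft/s
Q = A × v_mean = 151 × 1.514 = 228.6 ft³/s

229 ft³/s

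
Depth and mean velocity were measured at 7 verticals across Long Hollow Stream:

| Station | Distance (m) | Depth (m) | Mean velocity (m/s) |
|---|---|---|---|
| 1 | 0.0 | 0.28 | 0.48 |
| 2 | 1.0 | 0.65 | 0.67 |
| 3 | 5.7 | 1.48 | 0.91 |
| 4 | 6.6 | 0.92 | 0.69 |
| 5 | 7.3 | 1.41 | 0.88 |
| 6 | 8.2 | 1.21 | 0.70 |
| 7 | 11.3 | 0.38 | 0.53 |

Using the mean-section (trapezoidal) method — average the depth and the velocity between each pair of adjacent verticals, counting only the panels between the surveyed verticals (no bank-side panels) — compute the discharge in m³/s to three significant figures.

Panel 1-2: Δb = 1 m, d̄ = (0.28+0.65)/2 = 0.465, v̄ = (0.48+0.67)/2 = 0.575 → q = 1×0.465×0.575 = 0.2674 m³/s
Panel 2-3: Δb = 4.7 m, d̄ = (0.65+1.48)/2 = 1.065, v̄ = (0.67+0.91)/2 = 0.79 → q = 4.7×1.065×0.79 = 3.954 m³/s
Panel 3-4: Δb = 0.9 m, d̄ = (1.48+0.92)/2 = 1.2, v̄ = (0.91+0.69)/2 = 0.8 → q = 0.9×1.2×0.8 = 0.8640 m³/s
Panel 4-5: Δb = 0.7 m, d̄ = (0.92+1.41)/2 = 1.165, v̄ = (0.69+0.88)/2 = 0.785 → q = 0.7×1.165×0.785 = 0.6402 m³/s
Panel 5-6: Δb = 0.9 m, d̄ = (1.41+1.21)/2 = 1.31, v̄ = (0.88+0.70)/2 = 0.79 → q = 0.9×1.31×0.79 = 0.9314 m³/s
Panel 6-7: Δb = 3.1 m, d̄ = (1.21+0.38)/2 = 0.795, v̄ = (0.70+0.53)/2 = 0.615 → q = 3.1×0.795×0.615 = 1.516 m³/s
Q = Σ q = 8.173 m³/s

8.17 m³/s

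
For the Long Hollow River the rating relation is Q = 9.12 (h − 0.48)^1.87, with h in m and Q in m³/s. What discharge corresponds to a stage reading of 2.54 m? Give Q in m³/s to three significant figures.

35.2 m³/s

Q = 9.12 × (2.54 − 0.48)^1.87 = 9.12 × 2.06^1.87 = 35.23 m³/s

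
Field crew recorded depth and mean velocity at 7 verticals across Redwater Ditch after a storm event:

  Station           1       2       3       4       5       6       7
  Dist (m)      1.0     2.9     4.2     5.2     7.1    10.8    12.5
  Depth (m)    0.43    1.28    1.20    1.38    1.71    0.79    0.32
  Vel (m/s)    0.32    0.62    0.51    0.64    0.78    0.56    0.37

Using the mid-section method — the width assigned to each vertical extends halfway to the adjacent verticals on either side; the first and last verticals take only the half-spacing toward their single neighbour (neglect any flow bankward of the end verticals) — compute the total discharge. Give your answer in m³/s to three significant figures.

w_1 = (2.9 − 1.0)/2 = 0.95 m; q_1 = 0.32 × 0.43 × 0.95 = 0.1307 m³/s
w_2 = (4.2 − 1.0)/2 = 1.6 m; q_2 = 0.62 × 1.28 × 1.6 = 1.270 m³/s
w_3 = (5.2 − 2.9)/2 = 1.15 m; q_3 = 0.51 × 1.20 × 1.15 = 0.7038 m³/s
w_4 = (7.1 − 4.2)/2 = 1.45 m; q_4 = 0.64 × 1.38 × 1.45 = 1.281 m³/s
w_5 = (10.8 − 5.2)/2 = 2.8 m; q_5 = 0.78 × 1.71 × 2.8 = 3.735 m³/s
w_6 = (12.5 − 7.1)/2 = 2.7 m; q_6 = 0.56 × 0.79 × 2.7 = 1.194 m³/s
w_7 = (12.5 − 10.8)/2 = 0.85 m; q_7 = 0.37 × 0.32 × 0.85 = 0.1006 m³/s
Q = Σ qᵢ = 8.415 m³/s

8.41 m³/s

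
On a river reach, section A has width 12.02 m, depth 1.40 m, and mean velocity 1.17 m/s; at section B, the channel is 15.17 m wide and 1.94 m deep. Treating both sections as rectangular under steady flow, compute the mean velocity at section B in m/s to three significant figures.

Q = A₁V₁ = (12.02×1.40) × 1.17 = 19.69 m³/s
A₂ = 15.17 × 1.94 = 29.43 m²
V₂ = Q/A₂ = 19.69/29.43 = 0.6690 m/s

0.669 m/s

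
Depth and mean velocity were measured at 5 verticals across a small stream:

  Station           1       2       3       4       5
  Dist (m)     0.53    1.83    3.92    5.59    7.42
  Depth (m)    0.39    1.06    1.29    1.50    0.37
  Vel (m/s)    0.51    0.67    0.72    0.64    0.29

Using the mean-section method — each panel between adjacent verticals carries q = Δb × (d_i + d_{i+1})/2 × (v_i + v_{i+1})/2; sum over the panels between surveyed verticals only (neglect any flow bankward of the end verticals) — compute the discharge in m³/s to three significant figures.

Panel 1-2: Δb = 1.3 m, d̄ = (0.39+1.06)/2 = 0.725, v̄ = (0.51+0.67)/2 = 0.59 → q = 1.3×0.725×0.59 = 0.5561 m³/s
Panel 2-3: Δb = 2.09 m, d̄ = (1.06+1.29)/2 = 1.175, v̄ = (0.67+0.72)/2 = 0.695 → q = 2.09×1.175×0.695 = 1.707 m³/s
Panel 3-4: Δb = 1.67 m, d̄ = (1.29+1.50)/2 = 1.395, v̄ = (0.72+0.64)/2 = 0.68 → q = 1.67×1.395×0.68 = 1.584 m³/s
Panel 4-5: Δb = 1.83 m, d̄ = (1.50+0.37)/2 = 0.935, v̄ = (0.64+0.29)/2 = 0.465 → q = 1.83×0.935×0.465 = 0.7956 m³/s
Q = Σ q = 4.643 m³/s

4.64 m³/s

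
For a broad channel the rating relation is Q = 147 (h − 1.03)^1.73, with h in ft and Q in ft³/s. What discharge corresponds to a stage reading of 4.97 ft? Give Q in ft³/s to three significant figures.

Q = 147 × (4.97 − 1.03)^1.73 = 147 × 3.94^1.73 = 1576 ft³/s

1580 ft³/s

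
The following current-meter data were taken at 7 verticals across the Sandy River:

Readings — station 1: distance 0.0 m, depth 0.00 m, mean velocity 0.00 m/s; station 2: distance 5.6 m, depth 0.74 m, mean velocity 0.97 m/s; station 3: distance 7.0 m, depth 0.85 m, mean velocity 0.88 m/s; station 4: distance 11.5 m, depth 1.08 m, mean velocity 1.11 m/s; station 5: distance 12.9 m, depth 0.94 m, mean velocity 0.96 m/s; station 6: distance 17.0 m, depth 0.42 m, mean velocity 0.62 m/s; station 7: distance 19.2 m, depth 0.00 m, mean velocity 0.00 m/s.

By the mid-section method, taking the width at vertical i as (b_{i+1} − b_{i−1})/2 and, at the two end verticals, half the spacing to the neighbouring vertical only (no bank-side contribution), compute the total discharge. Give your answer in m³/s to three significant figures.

11.6 m³/s

w_2 = (7.0 − 0.0)/2 = 3.5 m; q_2 = 0.97 × 0.74 × 3.5 = 2.512 m³/s
w_3 = (11.5 − 5.6)/2 = 2.95 m; q_3 = 0.88 × 0.85 × 2.95 = 2.207 m³/s
w_4 = (12.9 − 7.0)/2 = 2.95 m; q_4 = 1.11 × 1.08 × 2.95 = 3.536 m³/s
w_5 = (17.0 − 11.5)/2 = 2.75 m; q_5 = 0.96 × 0.94 × 2.75 = 2.482 m³/s
w_6 = (19.2 − 12.9)/2 = 3.15 m; q_6 = 0.62 × 0.42 × 3.15 = 0.8203 m³/s
Stations 1, 7 contribute zero (depth or velocity is 0).
Q = Σ qᵢ = 11.56 m³/s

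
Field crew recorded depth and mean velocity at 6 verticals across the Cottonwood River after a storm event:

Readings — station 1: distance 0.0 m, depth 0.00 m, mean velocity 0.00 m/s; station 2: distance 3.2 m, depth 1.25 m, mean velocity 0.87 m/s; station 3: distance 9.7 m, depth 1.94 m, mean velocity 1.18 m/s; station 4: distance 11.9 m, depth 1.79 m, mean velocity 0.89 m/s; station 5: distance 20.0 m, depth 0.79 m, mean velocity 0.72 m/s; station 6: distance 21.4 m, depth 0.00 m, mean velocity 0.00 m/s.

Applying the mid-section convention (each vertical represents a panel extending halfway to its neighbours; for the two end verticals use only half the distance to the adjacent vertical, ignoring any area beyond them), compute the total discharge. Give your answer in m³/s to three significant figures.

w_2 = (9.7 − 0.0)/2 = 4.85 m; q_2 = 0.87 × 1.25 × 4.85 = 5.274 m³/s
w_3 = (11.9 − 3.2)/2 = 4.35 m; q_3 = 1.18 × 1.94 × 4.35 = 9.958 m³/s
w_4 = (20.0 − 9.7)/2 = 5.15 m; q_4 = 0.89 × 1.79 × 5.15 = 8.204 m³/s
w_5 = (21.4 − 11.9)/2 = 4.75 m; q_5 = 0.72 × 0.79 × 4.75 = 2.702 m³/s
Stations 1, 6 contribute zero (depth or velocity is 0).
Q = Σ qᵢ = 26.14 m³/s

26.1 m³/s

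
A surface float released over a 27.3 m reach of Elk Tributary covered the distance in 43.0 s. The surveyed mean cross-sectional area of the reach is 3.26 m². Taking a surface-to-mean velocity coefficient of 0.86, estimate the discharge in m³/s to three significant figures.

1.78 m³/s

v_surface = L / t̄ = 27.3 / 43 = 0.6349 m/s
v_mean = 0.86 × 0.6349 = 0.5460 m/s
Q = A × v_mean = 3.26 × 0.5460 = 1.780 m³/s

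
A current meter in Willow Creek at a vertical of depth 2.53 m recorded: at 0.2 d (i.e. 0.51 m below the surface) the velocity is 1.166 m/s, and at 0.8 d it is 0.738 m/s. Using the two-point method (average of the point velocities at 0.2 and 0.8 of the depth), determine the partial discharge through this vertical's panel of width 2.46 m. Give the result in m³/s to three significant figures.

5.93 m³/s

v̄ = (1.166 + 0.738) / 2 = 0.9520 m/s
q = v̄ × d × w = 0.9520 × 2.53 × 2.46 = 5.925 m³/s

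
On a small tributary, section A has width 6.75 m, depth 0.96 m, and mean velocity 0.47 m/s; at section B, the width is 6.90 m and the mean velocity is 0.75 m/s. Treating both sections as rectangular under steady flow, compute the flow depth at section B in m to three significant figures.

Q = A₁V₁ = (6.75×0.96) × 0.47 = 3.046 m³/s
d₂ = Q/(b₂ V₂) = 3.046/(6.90×0.75) = 0.5885 m

0.589 m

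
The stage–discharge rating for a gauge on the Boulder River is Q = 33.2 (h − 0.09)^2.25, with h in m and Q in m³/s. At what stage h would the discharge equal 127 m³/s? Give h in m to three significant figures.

1.91 m

h − h₀ = (Q/C)^(1/b) = (127/33.2)^(1/2.25) = 1.815 m
h = 0.09 + 1.815 = 1.905 m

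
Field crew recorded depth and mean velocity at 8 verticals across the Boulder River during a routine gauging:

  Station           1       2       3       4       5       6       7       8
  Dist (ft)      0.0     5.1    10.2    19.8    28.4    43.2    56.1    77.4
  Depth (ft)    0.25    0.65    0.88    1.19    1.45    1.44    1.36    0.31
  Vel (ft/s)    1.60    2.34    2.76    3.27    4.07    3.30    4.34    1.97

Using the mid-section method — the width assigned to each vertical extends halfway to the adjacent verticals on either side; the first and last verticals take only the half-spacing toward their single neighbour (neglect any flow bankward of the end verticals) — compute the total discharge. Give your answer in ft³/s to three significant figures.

w_1 = (5.1 − 0.0)/2 = 2.55 ft; q_1 = 1.60 × 0.25 × 2.55 = 1.020 ft³/s
w_2 = (10.2 − 0.0)/2 = 5.1 ft; q_2 = 2.34 × 0.65 × 5.1 = 7.757 ft³/s
w_3 = (19.8 − 5.1)/2 = 7.35 ft; q_3 = 2.76 × 0.88 × 7.35 = 17.85 ft³/s
w_4 = (28.4 − 10.2)/2 = 9.1 ft; q_4 = 3.27 × 1.19 × 9.1 = 35.41 ft³/s
w_5 = (43.2 − 19.8)/2 = 11.7 ft; q_5 = 4.07 × 1.45 × 11.7 = 69.05 ft³/s
w_6 = (56.1 − 28.4)/2 = 13.85 ft; q_6 = 3.30 × 1.44 × 13.85 = 65.82 ft³/s
w_7 = (77.4 − 43.2)/2 = 17.1 ft; q_7 = 4.34 × 1.36 × 17.1 = 100.9 ft³/s
w_8 = (77.4 − 56.1)/2 = 10.65 ft; q_8 = 1.97 × 0.31 × 10.65 = 6.504 ft³/s
Q = Σ qᵢ = 304.3 ft³/s

304 ft³/s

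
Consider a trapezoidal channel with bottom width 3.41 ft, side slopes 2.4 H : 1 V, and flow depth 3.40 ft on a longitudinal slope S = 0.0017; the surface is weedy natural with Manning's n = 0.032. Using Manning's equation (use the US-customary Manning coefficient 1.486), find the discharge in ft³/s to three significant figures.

114 ft³/s

A = (b + z·y)·y = (3.41 + 2.4×3.40)×3.40 = 39.34 ft²
P = b + 2y√(1+z²) = 3.41 + 2×3.40×√(1+2.4²) = 21.09 ft
R = A/P = 39.34/21.09 = 1.865 ft
Q = (1.486/n)·A·R^(2/3)·S^(1/2) = (1.486/0.032) × 39.34 × 1.865^(2/3) × 0.0017^(1/2) = 114.1 ft³/s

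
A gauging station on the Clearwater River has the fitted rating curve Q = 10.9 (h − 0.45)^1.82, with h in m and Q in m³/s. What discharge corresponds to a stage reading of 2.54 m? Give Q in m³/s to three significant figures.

41.7 m³/s

Q = 10.9 × (2.54 − 0.45)^1.82 = 10.9 × 2.09^1.82 = 41.70 m³/s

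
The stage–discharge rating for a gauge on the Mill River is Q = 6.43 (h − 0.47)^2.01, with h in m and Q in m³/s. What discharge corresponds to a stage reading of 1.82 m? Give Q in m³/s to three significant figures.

11.8 m³/s

Q = 6.43 × (1.82 − 0.47)^2.01 = 6.43 × 1.35^2.01 = 11.75 m³/s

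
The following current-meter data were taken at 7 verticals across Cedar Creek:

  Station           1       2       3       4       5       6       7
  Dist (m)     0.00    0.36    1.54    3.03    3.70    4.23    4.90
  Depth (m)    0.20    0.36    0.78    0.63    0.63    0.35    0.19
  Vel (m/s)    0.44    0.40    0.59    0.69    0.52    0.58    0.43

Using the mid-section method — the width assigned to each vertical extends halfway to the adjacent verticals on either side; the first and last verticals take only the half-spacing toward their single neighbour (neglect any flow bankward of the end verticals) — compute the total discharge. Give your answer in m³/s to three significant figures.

w_1 = (0.36 − 0.00)/2 = 0.18 m; q_1 = 0.44 × 0.20 × 0.18 = 0.01584 m³/s
w_2 = (1.54 − 0.00)/2 = 0.77 m; q_2 = 0.40 × 0.36 × 0.77 = 0.1109 m³/s
w_3 = (3.03 − 0.36)/2 = 1.335 m; q_3 = 0.59 × 0.78 × 1.335 = 0.6144 m³/s
w_4 = (3.70 − 1.54)/2 = 1.08 m; q_4 = 0.69 × 0.63 × 1.08 = 0.4695 m³/s
w_5 = (4.23 − 3.03)/2 = 0.6 m; q_5 = 0.52 × 0.63 × 0.6 = 0.1966 m³/s
w_6 = (4.90 − 3.70)/2 = 0.6 m; q_6 = 0.58 × 0.35 × 0.6 = 0.1218 m³/s
w_7 = (4.90 − 4.23)/2 = 0.335 m; q_7 = 0.43 × 0.19 × 0.335 = 0.02737 m³/s
Q = Σ qᵢ = 1.556 m³/s

1.56 m³/s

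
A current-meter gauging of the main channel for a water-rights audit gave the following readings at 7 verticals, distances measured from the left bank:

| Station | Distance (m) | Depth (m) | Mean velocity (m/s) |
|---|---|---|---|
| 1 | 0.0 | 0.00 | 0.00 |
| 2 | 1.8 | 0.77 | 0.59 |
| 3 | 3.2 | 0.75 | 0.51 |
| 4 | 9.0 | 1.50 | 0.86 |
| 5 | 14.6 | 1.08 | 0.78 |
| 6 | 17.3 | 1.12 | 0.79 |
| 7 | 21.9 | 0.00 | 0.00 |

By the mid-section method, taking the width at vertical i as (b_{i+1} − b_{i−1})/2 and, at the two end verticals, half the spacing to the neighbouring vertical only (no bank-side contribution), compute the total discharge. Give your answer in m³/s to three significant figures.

w_2 = (3.2 − 0.0)/2 = 1.6 m; q_2 = 0.59 × 0.77 × 1.6 = 0.7269 m³/s
w_3 = (9.0 − 1.8)/2 = 3.6 m; q_3 = 0.51 × 0.75 × 3.6 = 1.377 m³/s
w_4 = (14.6 − 3.2)/2 = 5.7 m; q_4 = 0.86 × 1.50 × 5.7 = 7.353 m³/s
w_5 = (17.3 − 9.0)/2 = 4.15 m; q_5 = 0.78 × 1.08 × 4.15 = 3.496 m³/s
w_6 = (21.9 − 14.6)/2 = 3.65 m; q_6 = 0.79 × 1.12 × 3.65 = 3.230 m³/s
Stations 1, 7 contribute zero (depth or velocity is 0).
Q = Σ qᵢ = 16.18 m³/s

16.2 m³/s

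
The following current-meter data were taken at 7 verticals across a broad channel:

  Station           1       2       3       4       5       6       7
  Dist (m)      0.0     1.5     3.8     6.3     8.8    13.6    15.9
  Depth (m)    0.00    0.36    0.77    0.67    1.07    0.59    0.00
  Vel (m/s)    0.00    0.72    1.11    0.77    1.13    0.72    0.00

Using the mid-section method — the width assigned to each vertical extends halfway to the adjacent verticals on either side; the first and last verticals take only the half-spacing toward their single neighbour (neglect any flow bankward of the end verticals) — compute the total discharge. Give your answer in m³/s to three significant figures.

w_2 = (3.8 − 0.0)/2 = 1.9 m; q_2 = 0.72 × 0.36 × 1.9 = 0.4925 m³/s
w_3 = (6.3 − 1.5)/2 = 2.4 m; q_3 = 1.11 × 0.77 × 2.4 = 2.051 m³/s
w_4 = (8.8 − 3.8)/2 = 2.5 m; q_4 = 0.77 × 0.67 × 2.5 = 1.290 m³/s
w_5 = (13.6 − 6.3)/2 = 3.65 m; q_5 = 1.13 × 1.07 × 3.65 = 4.413 m³/s
w_6 = (15.9 − 8.8)/2 = 3.55 m; q_6 = 0.72 × 0.59 × 3.55 = 1.508 m³/s
Stations 1, 7 contribute zero (depth or velocity is 0).
Q = Σ qᵢ = 9.755 m³/s

9.75 m³/s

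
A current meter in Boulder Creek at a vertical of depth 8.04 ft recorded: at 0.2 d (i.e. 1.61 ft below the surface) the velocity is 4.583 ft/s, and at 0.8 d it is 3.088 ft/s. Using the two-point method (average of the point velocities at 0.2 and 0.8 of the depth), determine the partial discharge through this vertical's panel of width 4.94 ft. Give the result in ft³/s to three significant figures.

152 ft³/s

v̄ = (4.583 + 3.088) / 2 = 3.836 ft/s
q = v̄ × d × w = 3.836 × 8.04 × 4.94 = 152.3 ft³/s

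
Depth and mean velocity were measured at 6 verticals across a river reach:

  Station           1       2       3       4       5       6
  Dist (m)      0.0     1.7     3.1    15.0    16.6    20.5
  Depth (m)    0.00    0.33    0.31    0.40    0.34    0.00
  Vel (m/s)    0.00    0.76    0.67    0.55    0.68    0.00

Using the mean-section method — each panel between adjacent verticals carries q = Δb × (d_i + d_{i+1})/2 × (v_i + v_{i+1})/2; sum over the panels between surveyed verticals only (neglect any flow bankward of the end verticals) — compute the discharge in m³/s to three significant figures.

3.59 m³/s

Panel 1-2: Δb = 1.7 m, d̄ = (0.00+0.33)/2 = 0.165, v̄ = (0.00+0.76)/2 = 0.38 → q = 1.7×0.165×0.38 = 0.1066 m³/s
Panel 2-3: Δb = 1.4 m, d̄ = (0.33+0.31)/2 = 0.32, v̄ = (0.76+0.67)/2 = 0.715 → q = 1.4×0.32×0.715 = 0.3203 m³/s
Panel 3-4: Δb = 11.9 m, d̄ = (0.31+0.40)/2 = 0.355, v̄ = (0.67+0.55)/2 = 0.61 → q = 11.9×0.355×0.61 = 2.577 m³/s
Panel 4-5: Δb = 1.6 m, d̄ = (0.40+0.34)/2 = 0.37, v̄ = (0.55+0.68)/2 = 0.615 → q = 1.6×0.37×0.615 = 0.3641 m³/s
Panel 5-6: Δb = 3.9 m, d̄ = (0.34+0.00)/2 = 0.17, v̄ = (0.68+0.00)/2 = 0.34 → q = 3.9×0.17×0.34 = 0.2254 m³/s
Q = Σ q = 3.593 m³/s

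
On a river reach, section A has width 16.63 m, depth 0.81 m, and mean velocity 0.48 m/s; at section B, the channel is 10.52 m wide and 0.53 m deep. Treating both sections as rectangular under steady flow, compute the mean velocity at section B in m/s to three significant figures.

1.16 m/s

Q = A₁V₁ = (16.63×0.81) × 0.48 = 6.466 m³/s
A₂ = 10.52 × 0.53 = 5.576 m²
V₂ = Q/A₂ = 6.466/5.576 = 1.160 m/s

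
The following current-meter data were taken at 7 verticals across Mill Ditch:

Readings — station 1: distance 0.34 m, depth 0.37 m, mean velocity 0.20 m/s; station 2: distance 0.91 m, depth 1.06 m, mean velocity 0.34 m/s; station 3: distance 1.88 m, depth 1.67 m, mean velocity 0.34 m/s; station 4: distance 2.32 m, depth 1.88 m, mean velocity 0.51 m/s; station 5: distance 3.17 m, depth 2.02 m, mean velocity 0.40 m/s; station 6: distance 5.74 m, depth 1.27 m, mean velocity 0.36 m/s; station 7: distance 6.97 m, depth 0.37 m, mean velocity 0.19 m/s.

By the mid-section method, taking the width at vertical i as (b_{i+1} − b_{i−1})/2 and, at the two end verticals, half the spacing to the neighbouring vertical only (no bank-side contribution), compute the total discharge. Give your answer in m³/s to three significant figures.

3.61 m³/s

w_1 = (0.91 − 0.34)/2 = 0.285 m; q_1 = 0.20 × 0.37 × 0.285 = 0.02109 m³/s
w_2 = (1.88 − 0.34)/2 = 0.77 m; q_2 = 0.34 × 1.06 × 0.77 = 0.2775 m³/s
w_3 = (2.32 − 0.91)/2 = 0.705 m; q_3 = 0.34 × 1.67 × 0.705 = 0.4003 m³/s
w_4 = (3.17 − 1.88)/2 = 0.645 m; q_4 = 0.51 × 1.88 × 0.645 = 0.6184 m³/s
w_5 = (5.74 − 2.32)/2 = 1.71 m; q_5 = 0.40 × 2.02 × 1.71 = 1.382 m³/s
w_6 = (6.97 − 3.17)/2 = 1.9 m; q_6 = 0.36 × 1.27 × 1.9 = 0.8687 m³/s
w_7 = (6.97 − 5.74)/2 = 0.615 m; q_7 = 0.19 × 0.37 × 0.615 = 0.04323 m³/s
Q = Σ qᵢ = 3.611 m³/s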